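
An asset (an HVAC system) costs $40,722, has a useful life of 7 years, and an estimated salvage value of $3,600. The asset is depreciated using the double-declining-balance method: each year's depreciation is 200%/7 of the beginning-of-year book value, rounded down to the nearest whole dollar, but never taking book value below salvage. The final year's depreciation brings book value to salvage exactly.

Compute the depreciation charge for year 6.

Depreciable base = $40,722 − $3,600 = $37,122.
Year 1: ⌊$40,722 × 200%/7⌋ = $11,634. Book value $29,088.
Year 2: ⌊$29,088 × 200%/7⌋ = $8,310. Book value $20,778.
Year 3: ⌊$20,778 × 200%/7⌋ = $5,936. Book value $14,842.
Year 4: ⌊$14,842 × 200%/7⌋ = $4,240. Book value $10,602.
Year 5: ⌊$10,602 × 200%/7⌋ = $3,029. Book value $7,573.
Year 6: ⌊$7,573 × 200%/7⌋ = $2,163. Book value $5,410.

$2,163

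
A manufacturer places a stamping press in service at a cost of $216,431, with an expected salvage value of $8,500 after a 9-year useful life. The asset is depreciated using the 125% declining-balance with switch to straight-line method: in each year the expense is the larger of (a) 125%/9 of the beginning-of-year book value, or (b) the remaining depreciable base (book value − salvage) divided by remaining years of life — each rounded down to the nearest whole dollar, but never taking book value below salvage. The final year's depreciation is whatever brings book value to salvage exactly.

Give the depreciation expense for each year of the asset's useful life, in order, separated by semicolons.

Depreciable base = $216,431 − $8,500 = $207,931.
Year 1: DB = ⌊$216,431 × 125%/9⌋ = $30,059; SL = ⌊$207,931/9⌋ = $23,103 → take DB $30,059. Book value $186,372.
Year 2: DB = ⌊$186,372 × 125%/9⌋ = $25,885; SL = ⌊$177,872/8⌋ = $22,234 → take DB $25,885. Book value $160,487.
Year 3: DB = ⌊$160,487 × 125%/9⌋ = $22,289; SL = ⌊$151,987/7⌋ = $21,712 → take DB $22,289. Book value $138,198.
Year 4: DB = ⌊$138,198 × 125%/9⌋ = $19,194; SL = ⌊$129,698/6⌋ = $21,616 → take SL $21,616. Book value $116,582.
Year 5: DB = ⌊$116,582 × 125%/9⌋ = $16,191; SL = ⌊$108,082/5⌋ = $21,616 → take SL $21,616. Book value $94,966.
Year 6: DB = ⌊$94,966 × 125%/9⌋ = $13,189; SL = ⌊$86,466/4⌋ = $21,616 → take SL $21,616. Book value $73,350.
Year 7: DB = ⌊$73,350 × 125%/9⌋ = $10,187; SL = ⌊$64,850/3⌋ = $21,616 → take SL $21,616. Book value $51,734.
Year 8: DB = ⌊$51,734 × 125%/9⌋ = $7,185; SL = ⌊$43,234/2⌋ = $21,617 → take SL $21,617. Book value $30,117.
Year 9 (final): $30,117 − $8,500 = $21,617. Book value $8,500.

$30,059; $25,885; $22,289; $21,616; $21,616; $21,616; $21,616; $21,617; $21,617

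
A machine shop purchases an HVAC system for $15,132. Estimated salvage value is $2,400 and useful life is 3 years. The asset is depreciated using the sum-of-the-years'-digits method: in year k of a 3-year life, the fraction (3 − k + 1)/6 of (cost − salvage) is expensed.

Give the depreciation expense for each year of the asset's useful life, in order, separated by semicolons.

$6,366; $4,244; $2,122

Depreciable base = $15,132 − $2,400 = $12,732.
Sum of the years' digits = 3+2+1 = 6.
Year 1: $12,732 × 3/6 = $6,366. Book value $8,766.
Year 2: $12,732 × 2/6 = $4,244. Book value $4,522.
Year 3: $12,732 × 1/6 = $2,122. Book value $2,400.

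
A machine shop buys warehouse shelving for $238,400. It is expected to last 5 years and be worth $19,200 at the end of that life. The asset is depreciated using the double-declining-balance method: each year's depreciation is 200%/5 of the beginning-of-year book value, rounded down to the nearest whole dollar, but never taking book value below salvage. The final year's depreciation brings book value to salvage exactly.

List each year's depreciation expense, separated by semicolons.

$95,360; $57,216; $34,329; $20,598; $11,697

Depreciable base = $238,400 − $19,200 = $219,200.
Year 1: ⌊$238,400 × 200%/5⌋ = $95,360. Book value $143,040.
Year 2: ⌊$143,040 × 200%/5⌋ = $57,216. Book value $85,824.
Year 3: ⌊$85,824 × 200%/5⌋ = $34,329. Book value $51,495.
Year 4: ⌊$51,495 × 200%/5⌋ = $20,598. Book value $30,897.
Year 5 (final): $30,897 − $19,200 = $11,697. Book value $19,200.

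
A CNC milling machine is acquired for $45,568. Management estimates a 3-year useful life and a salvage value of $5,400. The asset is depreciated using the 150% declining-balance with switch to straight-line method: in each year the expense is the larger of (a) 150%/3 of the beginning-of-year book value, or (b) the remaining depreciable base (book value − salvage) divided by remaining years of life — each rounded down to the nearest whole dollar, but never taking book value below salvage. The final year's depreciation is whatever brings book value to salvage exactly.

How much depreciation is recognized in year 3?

Depreciable base = $45,568 − $5,400 = $40,168.
Year 1: DB = ⌊$45,568 × 150%/3⌋ = $22,784; SL = ⌊$40,168/3⌋ = $13,389 → take DB $22,784. Book value $22,784.
Year 2: DB = ⌊$22,784 × 150%/3⌋ = $11,392; SL = ⌊$17,384/2⌋ = $8,692 → take DB $11,392. Book value $11,392.
Year 3 (final): $11,392 − $5,400 = $5,992. Book value $5,400.

$5,992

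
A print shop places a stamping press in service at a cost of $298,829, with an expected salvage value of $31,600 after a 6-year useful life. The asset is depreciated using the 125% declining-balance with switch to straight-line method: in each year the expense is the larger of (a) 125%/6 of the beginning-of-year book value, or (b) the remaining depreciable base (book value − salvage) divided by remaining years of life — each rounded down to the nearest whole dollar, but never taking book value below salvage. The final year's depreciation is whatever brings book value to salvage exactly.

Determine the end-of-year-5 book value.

$70,490

Depreciable base = $298,829 − $31,600 = $267,229.
Year 1: DB = ⌊$298,829 × 125%/6⌋ = $62,256; SL = ⌊$267,229/6⌋ = $44,538 → take DB $62,256. Book value $236,573.
Year 2: DB = ⌊$236,573 × 125%/6⌋ = $49,286; SL = ⌊$204,973/5⌋ = $40,994 → take DB $49,286. Book value $187,287.
Year 3: DB = ⌊$187,287 × 125%/6⌋ = $39,018; SL = ⌊$155,687/4⌋ = $38,921 → take DB $39,018. Book value $148,269.
Year 4: DB = ⌊$148,269 × 125%/6⌋ = $30,889; SL = ⌊$116,669/3⌋ = $38,889 → take SL $38,889. Book value $109,380.
Year 5: DB = ⌊$109,380 × 125%/6⌋ = $22,787; SL = ⌊$77,780/2⌋ = $38,890 → take SL $38,890. Book value $70,490.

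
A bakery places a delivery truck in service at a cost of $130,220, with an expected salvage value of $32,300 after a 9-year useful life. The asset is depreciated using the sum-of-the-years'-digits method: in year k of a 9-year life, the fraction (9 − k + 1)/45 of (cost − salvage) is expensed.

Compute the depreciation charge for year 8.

Depreciable base = $130,220 − $32,300 = $97,920.
Sum of the years' digits = 9+8+7+6+5+4+3+2+1 = 45.
Year 1: $97,920 × 9/45 = $19,584. Book value $110,636.
Year 2: $97,920 × 8/45 = $17,408. Book value $93,228.
Year 3: $97,920 × 7/45 = $15,232. Book value $77,996.
Year 4: $97,920 × 6/45 = $13,056. Book value $64,940.
Year 5: $97,920 × 5/45 = $10,880. Book value $54,060.
Year 6: $97,920 × 4/45 = $8,704. Book value $45,356.
Year 7: $97,920 × 3/45 = $6,528. Book value $38,828.
Year 8: $97,920 × 2/45 = $4,352. Book value $34,476.

$4,352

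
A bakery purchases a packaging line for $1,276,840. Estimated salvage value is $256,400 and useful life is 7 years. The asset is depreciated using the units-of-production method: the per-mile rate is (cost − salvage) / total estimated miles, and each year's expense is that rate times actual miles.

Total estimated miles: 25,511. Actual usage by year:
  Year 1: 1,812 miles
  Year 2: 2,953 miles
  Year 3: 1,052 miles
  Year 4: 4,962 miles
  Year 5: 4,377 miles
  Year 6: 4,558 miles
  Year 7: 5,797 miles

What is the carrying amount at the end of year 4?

$845,680

Depreciable base = $1,276,840 − $256,400 = $1,020,440.
Rate = $1,020,440 / 25,511 miles = $40 per mile.
Year 1: 1,812 × $40 = $72,480. Book value $1,204,360.
Year 2: 2,953 × $40 = $118,120. Book value $1,086,240.
Year 3: 1,052 × $40 = $42,080. Book value $1,044,160.
Year 4: 4,962 × $40 = $198,480. Book value $845,680.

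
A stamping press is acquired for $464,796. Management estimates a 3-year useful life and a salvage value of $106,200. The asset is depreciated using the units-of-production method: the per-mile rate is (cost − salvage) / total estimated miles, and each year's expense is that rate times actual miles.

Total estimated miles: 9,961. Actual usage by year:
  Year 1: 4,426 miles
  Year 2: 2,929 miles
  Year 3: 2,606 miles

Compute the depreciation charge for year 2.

Depreciable base = $464,796 − $106,200 = $358,596.
Rate = $358,596 / 9,961 miles = $36 per mile.
Year 1: 4,426 × $36 = $159,336. Book value $305,460.
Year 2: 2,929 × $36 = $105,444. Book value $200,016.

$105,444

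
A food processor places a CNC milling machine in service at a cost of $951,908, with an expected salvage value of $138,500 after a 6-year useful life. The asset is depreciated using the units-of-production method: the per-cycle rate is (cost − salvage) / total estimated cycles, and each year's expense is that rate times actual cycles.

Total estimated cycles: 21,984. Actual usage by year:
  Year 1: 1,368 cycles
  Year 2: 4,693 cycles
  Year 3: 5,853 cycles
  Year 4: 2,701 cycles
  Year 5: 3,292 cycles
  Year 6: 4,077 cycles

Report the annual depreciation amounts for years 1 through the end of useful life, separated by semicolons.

Depreciable base = $951,908 − $138,500 = $813,408.
Rate = $813,408 / 21,984 cycles = $37 per cycle.
Year 1: 1,368 × $37 = $50,616. Book value $901,292.
Year 2: 4,693 × $37 = $173,641. Book value $727,651.
Year 3: 5,853 × $37 = $216,561. Book value $511,090.
Year 4: 2,701 × $37 = $99,937. Book value $411,153.
Year 5: 3,292 × $37 = $121,804. Book value $289,349.
Year 6: 4,077 × $37 = $150,849. Book value $138,500.

$50,616; $173,641; $216,561; $99,937; $121,804; $150,849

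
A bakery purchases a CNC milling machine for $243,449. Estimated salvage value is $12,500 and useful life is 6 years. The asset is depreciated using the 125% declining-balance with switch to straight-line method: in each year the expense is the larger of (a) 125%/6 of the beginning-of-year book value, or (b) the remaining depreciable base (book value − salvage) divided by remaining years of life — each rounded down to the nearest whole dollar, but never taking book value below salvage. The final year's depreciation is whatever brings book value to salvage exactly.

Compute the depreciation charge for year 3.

$35,019

Depreciable base = $243,449 − $12,500 = $230,949.
Year 1: DB = ⌊$243,449 × 125%/6⌋ = $50,718; SL = ⌊$230,949/6⌋ = $38,491 → take DB $50,718. Book value $192,731.
Year 2: DB = ⌊$192,731 × 125%/6⌋ = $40,152; SL = ⌊$180,231/5⌋ = $36,046 → take DB $40,152. Book value $152,579.
Year 3: DB = ⌊$152,579 × 125%/6⌋ = $31,787; SL = ⌊$140,079/4⌋ = $35,019 → take SL $35,019. Book value $117,560.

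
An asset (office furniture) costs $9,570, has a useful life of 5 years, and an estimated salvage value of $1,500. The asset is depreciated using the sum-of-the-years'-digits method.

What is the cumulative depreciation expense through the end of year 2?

Depreciable base = $9,570 − $1,500 = $8,070.
Sum of the years' digits = 5+4+3+2+1 = 15.
Year 1: $8,070 × 5/15 = $2,690. Book value $6,880.
Year 2: $8,070 × 4/15 = $2,152. Book value $4,728.
Accumulated through year 2 = $9,570 − $4,728 = $4,842.

$4,842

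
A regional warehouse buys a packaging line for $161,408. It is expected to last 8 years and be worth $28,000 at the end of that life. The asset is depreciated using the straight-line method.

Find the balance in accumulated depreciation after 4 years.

Depreciable base = $161,408 − $28,000 = $133,408.
Annual expense = $133,408 / 8 = $16,676.
End of year 1: book value $144,732.
End of year 2: book value $128,056.
End of year 3: book value $111,380.
End of year 4: book value $94,704.
Accumulated through year 4 = $161,408 − $94,704 = $66,704.

$66,704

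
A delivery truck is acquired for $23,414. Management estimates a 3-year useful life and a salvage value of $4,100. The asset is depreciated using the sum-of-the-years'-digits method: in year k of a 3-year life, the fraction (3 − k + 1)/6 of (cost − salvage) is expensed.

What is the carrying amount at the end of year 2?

Depreciable base = $23,414 − $4,100 = $19,314.
Sum of the years' digits = 3+2+1 = 6.
Year 1: $19,314 × 3/6 = $9,657. Book value $13,757.
Year 2: $19,314 × 2/6 = $6,438. Book value $7,319.

$7,319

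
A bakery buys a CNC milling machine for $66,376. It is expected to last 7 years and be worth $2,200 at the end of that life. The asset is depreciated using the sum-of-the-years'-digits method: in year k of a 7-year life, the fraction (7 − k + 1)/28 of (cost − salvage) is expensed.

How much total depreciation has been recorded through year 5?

$57,300

Depreciable base = $66,376 − $2,200 = $64,176.
Sum of the years' digits = 7+6+5+4+3+2+1 = 28.
Year 1: $64,176 × 7/28 = $16,044. Book value $50,332.
Year 2: $64,176 × 6/28 = $13,752. Book value $36,580.
Year 3: $64,176 × 5/28 = $11,460. Book value $25,120.
Year 4: $64,176 × 4/28 = $9,168. Book value $15,952.
Year 5: $64,176 × 3/28 = $6,876. Book value $9,076.
Accumulated through year 5 = $66,376 − $9,076 = $57,300.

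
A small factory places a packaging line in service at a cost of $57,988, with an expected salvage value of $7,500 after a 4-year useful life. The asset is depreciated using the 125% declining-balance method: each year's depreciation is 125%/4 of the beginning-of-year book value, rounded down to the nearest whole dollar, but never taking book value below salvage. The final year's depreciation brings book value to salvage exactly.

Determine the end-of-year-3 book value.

Depreciable base = $57,988 − $7,500 = $50,488.
Year 1: ⌊$57,988 × 125%/4⌋ = $18,121. Book value $39,867.
Year 2: ⌊$39,867 × 125%/4⌋ = $12,458. Book value $27,409.
Year 3: ⌊$27,409 × 125%/4⌋ = $8,565. Book value $18,844.

$18,844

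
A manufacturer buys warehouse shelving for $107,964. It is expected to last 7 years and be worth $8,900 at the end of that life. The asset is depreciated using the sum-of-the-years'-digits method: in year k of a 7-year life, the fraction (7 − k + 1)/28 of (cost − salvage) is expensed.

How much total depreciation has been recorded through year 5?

$88,450

Depreciable base = $107,964 − $8,900 = $99,064.
Sum of the years' digits = 7+6+5+4+3+2+1 = 28.
Year 1: $99,064 × 7/28 = $24,766. Book value $83,198.
Year 2: $99,064 × 6/28 = $21,228. Book value $61,970.
Year 3: $99,064 × 5/28 = $17,690. Book value $44,280.
Year 4: $99,064 × 4/28 = $14,152. Book value $30,128.
Year 5: $99,064 × 3/28 = $10,614. Book value $19,514.
Accumulated through year 5 = $107,964 − $19,514 = $88,450.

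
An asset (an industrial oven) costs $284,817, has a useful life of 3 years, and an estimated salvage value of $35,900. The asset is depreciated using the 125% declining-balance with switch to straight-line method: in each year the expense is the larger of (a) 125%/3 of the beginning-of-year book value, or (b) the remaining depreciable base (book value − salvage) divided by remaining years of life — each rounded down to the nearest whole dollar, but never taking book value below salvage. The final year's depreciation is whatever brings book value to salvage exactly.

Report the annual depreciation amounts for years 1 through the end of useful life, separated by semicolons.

$118,673; $69,226; $61,018

Depreciable base = $284,817 − $35,900 = $248,917.
Year 1: DB = ⌊$284,817 × 125%/3⌋ = $118,673; SL = ⌊$248,917/3⌋ = $82,972 → take DB $118,673. Book value $166,144.
Year 2: DB = ⌊$166,144 × 125%/3⌋ = $69,226; SL = ⌊$130,244/2⌋ = $65,122 → take DB $69,226. Book value $96,918.
Year 3 (final): $96,918 − $35,900 = $61,018. Book value $35,900.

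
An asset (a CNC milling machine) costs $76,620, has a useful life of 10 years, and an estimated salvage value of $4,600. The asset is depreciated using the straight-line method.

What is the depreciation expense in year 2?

Depreciable base = $76,620 − $4,600 = $72,020.
Annual expense = $72,020 / 10 = $7,202.

$7,202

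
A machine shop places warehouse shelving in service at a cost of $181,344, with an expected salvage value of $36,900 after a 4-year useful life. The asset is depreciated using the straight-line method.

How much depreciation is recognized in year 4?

Depreciable base = $181,344 − $36,900 = $144,444.
Annual expense = $144,444 / 4 = $36,111.

$36,111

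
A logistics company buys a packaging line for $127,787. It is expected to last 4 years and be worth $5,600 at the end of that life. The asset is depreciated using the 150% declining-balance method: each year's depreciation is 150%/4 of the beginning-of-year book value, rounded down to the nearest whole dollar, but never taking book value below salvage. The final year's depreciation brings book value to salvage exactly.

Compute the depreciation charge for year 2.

$29,950

Depreciable base = $127,787 − $5,600 = $122,187.
Year 1: ⌊$127,787 × 150%/4⌋ = $47,920. Book value $79,867.
Year 2: ⌊$79,867 × 150%/4⌋ = $29,950. Book value $49,917.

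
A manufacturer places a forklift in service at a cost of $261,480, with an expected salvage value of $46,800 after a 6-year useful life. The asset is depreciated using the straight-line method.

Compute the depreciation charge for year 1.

Depreciable base = $261,480 − $46,800 = $214,680.
Annual expense = $214,680 / 6 = $35,780.

$35,780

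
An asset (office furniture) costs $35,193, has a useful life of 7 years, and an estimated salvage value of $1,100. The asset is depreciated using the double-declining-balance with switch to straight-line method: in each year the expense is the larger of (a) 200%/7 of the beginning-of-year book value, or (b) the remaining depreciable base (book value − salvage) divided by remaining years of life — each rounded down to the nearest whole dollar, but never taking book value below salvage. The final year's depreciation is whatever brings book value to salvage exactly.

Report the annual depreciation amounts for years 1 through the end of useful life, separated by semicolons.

Depreciable base = $35,193 − $1,100 = $34,093.
Year 1: DB = ⌊$35,193 × 200%/7⌋ = $10,055; SL = ⌊$34,093/7⌋ = $4,870 → take DB $10,055. Book value $25,138.
Year 2: DB = ⌊$25,138 × 200%/7⌋ = $7,182; SL = ⌊$24,038/6⌋ = $4,006 → take DB $7,182. Book value $17,956.
Year 3: DB = ⌊$17,956 × 200%/7⌋ = $5,130; SL = ⌊$16,856/5⌋ = $3,371 → take DB $5,130. Book value $12,826.
Year 4: DB = ⌊$12,826 × 200%/7⌋ = $3,664; SL = ⌊$11,726/4⌋ = $2,931 → take DB $3,664. Book value $9,162.
Year 5: DB = ⌊$9,162 × 200%/7⌋ = $2,617; SL = ⌊$8,062/3⌋ = $2,687 → take SL $2,687. Book value $6,475.
Year 6: DB = ⌊$6,475 × 200%/7⌋ = $1,850; SL = ⌊$5,375/2⌋ = $2,687 → take SL $2,687. Book value $3,788.
Year 7 (final): $3,788 − $1,100 = $2,688. Book value $1,100.

$10,055; $7,182; $5,130; $3,664; $2,687; $2,687; $2,688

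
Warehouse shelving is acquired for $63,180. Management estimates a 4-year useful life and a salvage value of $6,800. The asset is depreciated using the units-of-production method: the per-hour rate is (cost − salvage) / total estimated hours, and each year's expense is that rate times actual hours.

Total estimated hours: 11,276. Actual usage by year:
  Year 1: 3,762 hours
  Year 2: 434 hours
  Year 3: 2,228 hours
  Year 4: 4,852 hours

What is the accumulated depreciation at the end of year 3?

$32,120

Depreciable base = $63,180 − $6,800 = $56,380.
Rate = $56,380 / 11,276 hours = $5 per hour.
Year 1: 3,762 × $5 = $18,810. Book value $44,370.
Year 2: 434 × $5 = $2,170. Book value $42,200.
Year 3: 2,228 × $5 = $11,140. Book value $31,060.
Accumulated through year 3 = $63,180 − $31,060 = $32,120.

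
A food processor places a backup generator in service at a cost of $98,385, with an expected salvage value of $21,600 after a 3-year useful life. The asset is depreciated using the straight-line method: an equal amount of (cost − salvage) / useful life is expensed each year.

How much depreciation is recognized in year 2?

Depreciable base = $98,385 − $21,600 = $76,785.
Annual expense = $76,785 / 3 = $25,595.

$25,595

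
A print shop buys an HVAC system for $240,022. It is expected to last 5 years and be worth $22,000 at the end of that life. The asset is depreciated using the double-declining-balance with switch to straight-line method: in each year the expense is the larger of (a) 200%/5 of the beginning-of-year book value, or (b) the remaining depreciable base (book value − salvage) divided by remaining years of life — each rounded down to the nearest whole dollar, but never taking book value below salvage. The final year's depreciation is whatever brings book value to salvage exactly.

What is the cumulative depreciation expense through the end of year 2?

$153,613

Depreciable base = $240,022 − $22,000 = $218,022.
Year 1: DB = ⌊$240,022 × 200%/5⌋ = $96,008; SL = ⌊$218,022/5⌋ = $43,604 → take DB $96,008. Book value $144,014.
Year 2: DB = ⌊$144,014 × 200%/5⌋ = $57,605; SL = ⌊$122,014/4⌋ = $30,503 → take DB $57,605. Book value $86,409.
Accumulated through year 2 = $240,022 − $86,409 = $153,613.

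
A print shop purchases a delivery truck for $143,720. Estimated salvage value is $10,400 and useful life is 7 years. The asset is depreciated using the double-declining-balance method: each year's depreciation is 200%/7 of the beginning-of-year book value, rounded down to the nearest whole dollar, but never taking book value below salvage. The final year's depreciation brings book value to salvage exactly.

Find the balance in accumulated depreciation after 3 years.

Depreciable base = $143,720 − $10,400 = $133,320.
Year 1: ⌊$143,720 × 200%/7⌋ = $41,062. Book value $102,658.
Year 2: ⌊$102,658 × 200%/7⌋ = $29,330. Book value $73,328.
Year 3: ⌊$73,328 × 200%/7⌋ = $20,950. Book value $52,378.
Accumulated through year 3 = $143,720 − $52,378 = $91,342.

$91,342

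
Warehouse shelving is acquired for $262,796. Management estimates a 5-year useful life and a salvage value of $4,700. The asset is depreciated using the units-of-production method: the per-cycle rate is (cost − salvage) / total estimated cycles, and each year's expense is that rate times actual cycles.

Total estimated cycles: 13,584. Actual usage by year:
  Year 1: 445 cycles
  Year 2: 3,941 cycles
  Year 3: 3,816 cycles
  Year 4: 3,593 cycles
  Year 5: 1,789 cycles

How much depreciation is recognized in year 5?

$33,991

Depreciable base = $262,796 − $4,700 = $258,096.
Rate = $258,096 / 13,584 cycles = $19 per cycle.
Year 1: 445 × $19 = $8,455. Book value $254,341.
Year 2: 3,941 × $19 = $74,879. Book value $179,462.
Year 3: 3,816 × $19 = $72,504. Book value $106,958.
Year 4: 3,593 × $19 = $68,267. Book value $38,691.
Year 5: 1,789 × $19 = $33,991. Book value $4,700.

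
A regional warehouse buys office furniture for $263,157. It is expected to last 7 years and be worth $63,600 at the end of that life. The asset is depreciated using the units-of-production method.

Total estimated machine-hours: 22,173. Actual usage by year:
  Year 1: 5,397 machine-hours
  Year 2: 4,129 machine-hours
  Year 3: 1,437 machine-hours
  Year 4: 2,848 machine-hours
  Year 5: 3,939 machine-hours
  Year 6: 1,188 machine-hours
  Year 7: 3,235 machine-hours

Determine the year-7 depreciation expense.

$29,115

Depreciable base = $263,157 − $63,600 = $199,557.
Rate = $199,557 / 22,173 machine-hours = $9 per machine-hour.
Year 1: 5,397 × $9 = $48,573. Book value $214,584.
Year 2: 4,129 × $9 = $37,161. Book value $177,423.
Year 3: 1,437 × $9 = $12,933. Book value $164,490.
Year 4: 2,848 × $9 = $25,632. Book value $138,858.
Year 5: 3,939 × $9 = $35,451. Book value $103,407.
Year 6: 1,188 × $9 = $10,692. Book value $92,715.
Year 7: 3,235 × $9 = $29,115. Book value $63,600.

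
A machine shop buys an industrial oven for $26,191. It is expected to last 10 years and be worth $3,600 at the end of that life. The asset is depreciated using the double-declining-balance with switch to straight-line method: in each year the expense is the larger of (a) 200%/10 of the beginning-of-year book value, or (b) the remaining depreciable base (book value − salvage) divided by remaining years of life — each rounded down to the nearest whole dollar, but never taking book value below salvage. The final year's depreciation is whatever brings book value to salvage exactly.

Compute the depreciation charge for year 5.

$2,145

Depreciable base = $26,191 − $3,600 = $22,591.
Year 1: DB = ⌊$26,191 × 200%/10⌋ = $5,238; SL = ⌊$22,591/10⌋ = $2,259 → take DB $5,238. Book value $20,953.
Year 2: DB = ⌊$20,953 × 200%/10⌋ = $4,190; SL = ⌊$17,353/9⌋ = $1,928 → take DB $4,190. Book value $16,763.
Year 3: DB = ⌊$16,763 × 200%/10⌋ = $3,352; SL = ⌊$13,163/8⌋ = $1,645 → take DB $3,352. Book value $13,411.
Year 4: DB = ⌊$13,411 × 200%/10⌋ = $2,682; SL = ⌊$9,811/7⌋ = $1,401 → take DB $2,682. Book value $10,729.
Year 5: DB = ⌊$10,729 × 200%/10⌋ = $2,145; SL = ⌊$7,129/6⌋ = $1,188 → take DB $2,145. Book value $8,584.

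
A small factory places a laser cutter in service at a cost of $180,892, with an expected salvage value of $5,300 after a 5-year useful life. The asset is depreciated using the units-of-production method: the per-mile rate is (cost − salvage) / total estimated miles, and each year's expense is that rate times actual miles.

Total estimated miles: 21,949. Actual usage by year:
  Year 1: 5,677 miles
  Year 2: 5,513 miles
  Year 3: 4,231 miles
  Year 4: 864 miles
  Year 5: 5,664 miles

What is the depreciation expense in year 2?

$44,104

Depreciable base = $180,892 − $5,300 = $175,592.
Rate = $175,592 / 21,949 miles = $8 per mile.
Year 1: 5,677 × $8 = $45,416. Book value $135,476.
Year 2: 5,513 × $8 = $44,104. Book value $91,372.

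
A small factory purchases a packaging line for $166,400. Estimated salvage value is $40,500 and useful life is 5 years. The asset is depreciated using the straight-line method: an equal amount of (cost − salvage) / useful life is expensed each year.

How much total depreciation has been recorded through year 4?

Depreciable base = $166,400 − $40,500 = $125,900.
Annual expense = $125,900 / 5 = $25,180.
End of year 1: book value $141,220.
End of year 2: book value $116,040.
End of year 3: book value $90,860.
End of year 4: book value $65,680.
Accumulated through year 4 = $166,400 − $65,680 = $100,720.

$100,720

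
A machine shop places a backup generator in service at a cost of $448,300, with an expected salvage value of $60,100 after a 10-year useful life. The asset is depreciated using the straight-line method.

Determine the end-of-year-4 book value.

Depreciable base = $448,300 − $60,100 = $388,200.
Annual expense = $388,200 / 10 = $38,820.
End of year 1: book value $409,480.
End of year 2: book value $370,660.
End of year 3: book value $331,840.
End of year 4: book value $293,020.

$293,020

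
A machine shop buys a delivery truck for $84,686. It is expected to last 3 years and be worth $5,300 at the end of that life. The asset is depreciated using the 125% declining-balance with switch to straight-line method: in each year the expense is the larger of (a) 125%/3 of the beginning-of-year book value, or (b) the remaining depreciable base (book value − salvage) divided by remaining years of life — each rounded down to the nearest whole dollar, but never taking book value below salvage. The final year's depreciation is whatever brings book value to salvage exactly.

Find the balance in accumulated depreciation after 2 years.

$57,335

Depreciable base = $84,686 − $5,300 = $79,386.
Year 1: DB = ⌊$84,686 × 125%/3⌋ = $35,285; SL = ⌊$79,386/3⌋ = $26,462 → take DB $35,285. Book value $49,401.
Year 2: DB = ⌊$49,401 × 125%/3⌋ = $20,583; SL = ⌊$44,101/2⌋ = $22,050 → take SL $22,050. Book value $27,351.
Accumulated through year 2 = $84,686 − $27,351 = $57,335.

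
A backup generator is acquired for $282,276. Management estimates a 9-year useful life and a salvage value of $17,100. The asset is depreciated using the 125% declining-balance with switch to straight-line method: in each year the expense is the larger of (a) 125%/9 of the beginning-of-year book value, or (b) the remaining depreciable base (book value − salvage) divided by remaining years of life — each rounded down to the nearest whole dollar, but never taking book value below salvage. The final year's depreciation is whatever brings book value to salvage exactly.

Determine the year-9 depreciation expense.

$27,191

Depreciable base = $282,276 − $17,100 = $265,176.
Year 1: DB = ⌊$282,276 × 125%/9⌋ = $39,205; SL = ⌊$265,176/9⌋ = $29,464 → take DB $39,205. Book value $243,071.
Year 2: DB = ⌊$243,071 × 125%/9⌋ = $33,759; SL = ⌊$225,971/8⌋ = $28,246 → take DB $33,759. Book value $209,312.
Year 3: DB = ⌊$209,312 × 125%/9⌋ = $29,071; SL = ⌊$192,212/7⌋ = $27,458 → take DB $29,071. Book value $180,241.
Year 4: DB = ⌊$180,241 × 125%/9⌋ = $25,033; SL = ⌊$163,141/6⌋ = $27,190 → take SL $27,190. Book value $153,051.
Year 5: DB = ⌊$153,051 × 125%/9⌋ = $21,257; SL = ⌊$135,951/5⌋ = $27,190 → take SL $27,190. Book value $125,861.
Year 6: DB = ⌊$125,861 × 125%/9⌋ = $17,480; SL = ⌊$108,761/4⌋ = $27,190 → take SL $27,190. Book value $98,671.
Year 7: DB = ⌊$98,671 × 125%/9⌋ = $13,704; SL = ⌊$81,571/3⌋ = $27,190 → take SL $27,190. Book value $71,481.
Year 8: DB = ⌊$71,481 × 125%/9⌋ = $9,927; SL = ⌊$54,381/2⌋ = $27,190 → take SL $27,190. Book value $44,291.
Year 9 (final): $44,291 − $17,100 = $27,191. Book value $17,100.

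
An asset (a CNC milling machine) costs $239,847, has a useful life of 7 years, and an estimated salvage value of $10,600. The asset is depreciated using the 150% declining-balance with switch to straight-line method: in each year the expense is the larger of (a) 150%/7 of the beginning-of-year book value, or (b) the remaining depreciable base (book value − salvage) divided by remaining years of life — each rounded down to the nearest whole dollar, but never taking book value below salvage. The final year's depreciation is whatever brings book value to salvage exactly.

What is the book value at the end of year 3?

$116,341

Depreciable base = $239,847 − $10,600 = $229,247.
Year 1: DB = ⌊$239,847 × 150%/7⌋ = $51,395; SL = ⌊$229,247/7⌋ = $32,749 → take DB $51,395. Book value $188,452.
Year 2: DB = ⌊$188,452 × 150%/7⌋ = $40,382; SL = ⌊$177,852/6⌋ = $29,642 → take DB $40,382. Book value $148,070.
Year 3: DB = ⌊$148,070 × 150%/7⌋ = $31,729; SL = ⌊$137,470/5⌋ = $27,494 → take DB $31,729. Book value $116,341.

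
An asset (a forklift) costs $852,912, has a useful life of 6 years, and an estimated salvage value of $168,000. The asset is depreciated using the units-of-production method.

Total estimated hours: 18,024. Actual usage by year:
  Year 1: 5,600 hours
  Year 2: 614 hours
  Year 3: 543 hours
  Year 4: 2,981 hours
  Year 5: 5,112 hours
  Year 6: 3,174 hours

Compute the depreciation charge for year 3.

$20,634

Depreciable base = $852,912 − $168,000 = $684,912.
Rate = $684,912 / 18,024 hours = $38 per hour.
Year 1: 5,600 × $38 = $212,800. Book value $640,112.
Year 2: 614 × $38 = $23,332. Book value $616,780.
Year 3: 543 × $38 = $20,634. Book value $596,146.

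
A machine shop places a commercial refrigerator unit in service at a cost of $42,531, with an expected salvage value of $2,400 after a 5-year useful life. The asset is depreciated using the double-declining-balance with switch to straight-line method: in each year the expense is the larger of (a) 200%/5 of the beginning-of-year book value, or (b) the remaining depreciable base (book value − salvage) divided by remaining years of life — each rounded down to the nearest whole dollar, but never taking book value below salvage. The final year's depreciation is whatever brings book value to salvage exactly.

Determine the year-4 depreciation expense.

Depreciable base = $42,531 − $2,400 = $40,131.
Year 1: DB = ⌊$42,531 × 200%/5⌋ = $17,012; SL = ⌊$40,131/5⌋ = $8,026 → take DB $17,012. Book value $25,519.
Year 2: DB = ⌊$25,519 × 200%/5⌋ = $10,207; SL = ⌊$23,119/4⌋ = $5,779 → take DB $10,207. Book value $15,312.
Year 3: DB = ⌊$15,312 × 200%/5⌋ = $6,124; SL = ⌊$12,912/3⌋ = $4,304 → take DB $6,124. Book value $9,188.
Year 4: DB = ⌊$9,188 × 200%/5⌋ = $3,675; SL = ⌊$6,788/2⌋ = $3,394 → take DB $3,675. Book value $5,513.

$3,675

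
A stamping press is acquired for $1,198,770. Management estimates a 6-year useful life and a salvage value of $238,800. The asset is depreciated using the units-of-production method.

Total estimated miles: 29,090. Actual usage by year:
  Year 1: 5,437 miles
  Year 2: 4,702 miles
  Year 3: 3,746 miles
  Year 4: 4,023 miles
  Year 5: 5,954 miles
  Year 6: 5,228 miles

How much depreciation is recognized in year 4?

$132,759

Depreciable base = $1,198,770 − $238,800 = $959,970.
Rate = $959,970 / 29,090 miles = $33 per mile.
Year 1: 5,437 × $33 = $179,421. Book value $1,019,349.
Year 2: 4,702 × $33 = $155,166. Book value $864,183.
Year 3: 3,746 × $33 = $123,618. Book value $740,565.
Year 4: 4,023 × $33 = $132,759. Book value $607,806.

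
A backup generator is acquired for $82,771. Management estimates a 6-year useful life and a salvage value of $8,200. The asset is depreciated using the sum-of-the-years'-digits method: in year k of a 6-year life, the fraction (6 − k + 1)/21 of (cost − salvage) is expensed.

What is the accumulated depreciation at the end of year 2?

$39,061

Depreciable base = $82,771 − $8,200 = $74,571.
Sum of the years' digits = 6+5+4+3+2+1 = 21.
Year 1: $74,571 × 6/21 = $21,306. Book value $61,465.
Year 2: $74,571 × 5/21 = $17,755. Book value $43,710.
Accumulated through year 2 = $82,771 − $43,710 = $39,061.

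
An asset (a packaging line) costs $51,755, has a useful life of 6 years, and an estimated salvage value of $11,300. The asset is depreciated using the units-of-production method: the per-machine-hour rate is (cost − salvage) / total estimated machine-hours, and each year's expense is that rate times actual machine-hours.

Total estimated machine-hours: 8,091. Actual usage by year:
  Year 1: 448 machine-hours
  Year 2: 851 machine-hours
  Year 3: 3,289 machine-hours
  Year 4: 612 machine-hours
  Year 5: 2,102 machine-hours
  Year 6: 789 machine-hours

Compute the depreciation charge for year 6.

$3,945

Depreciable base = $51,755 − $11,300 = $40,455.
Rate = $40,455 / 8,091 machine-hours = $5 per machine-hour.
Year 1: 448 × $5 = $2,240. Book value $49,515.
Year 2: 851 × $5 = $4,255. Book value $45,260.
Year 3: 3,289 × $5 = $16,445. Book value $28,815.
Year 4: 612 × $5 = $3,060. Book value $25,755.
Year 5: 2,102 × $5 = $10,510. Book value $15,245.
Year 6: 789 × $5 = $3,945. Book value $11,300.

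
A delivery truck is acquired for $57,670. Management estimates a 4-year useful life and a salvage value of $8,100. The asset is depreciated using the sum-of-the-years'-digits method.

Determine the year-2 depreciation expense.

Depreciable base = $57,670 − $8,100 = $49,570.
Sum of the years' digits = 4+3+2+1 = 10.
Year 1: $49,570 × 4/10 = $19,828. Book value $37,842.
Year 2: $49,570 × 3/10 = $14,871. Book value $22,971.

$14,871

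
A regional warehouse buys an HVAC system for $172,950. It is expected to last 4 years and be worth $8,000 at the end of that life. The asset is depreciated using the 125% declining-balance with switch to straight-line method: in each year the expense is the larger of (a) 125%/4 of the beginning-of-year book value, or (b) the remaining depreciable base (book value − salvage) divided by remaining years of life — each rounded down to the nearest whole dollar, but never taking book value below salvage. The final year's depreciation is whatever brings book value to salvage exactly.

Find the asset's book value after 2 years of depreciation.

Depreciable base = $172,950 − $8,000 = $164,950.
Year 1: DB = ⌊$172,950 × 125%/4⌋ = $54,046; SL = ⌊$164,950/4⌋ = $41,237 → take DB $54,046. Book value $118,904.
Year 2: DB = ⌊$118,904 × 125%/4⌋ = $37,157; SL = ⌊$110,904/3⌋ = $36,968 → take DB $37,157. Book value $81,747.

$81,747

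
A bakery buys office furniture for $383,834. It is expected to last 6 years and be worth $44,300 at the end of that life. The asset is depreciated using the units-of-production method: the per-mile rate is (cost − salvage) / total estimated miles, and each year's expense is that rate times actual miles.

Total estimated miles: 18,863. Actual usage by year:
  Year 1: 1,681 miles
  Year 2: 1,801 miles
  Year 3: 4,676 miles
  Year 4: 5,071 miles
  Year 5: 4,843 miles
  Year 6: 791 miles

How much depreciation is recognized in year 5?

$87,174

Depreciable base = $383,834 − $44,300 = $339,534.
Rate = $339,534 / 18,863 miles = $18 per mile.
Year 1: 1,681 × $18 = $30,258. Book value $353,576.
Year 2: 1,801 × $18 = $32,418. Book value $321,158.
Year 3: 4,676 × $18 = $84,168. Book value $236,990.
Year 4: 5,071 × $18 = $91,278. Book value $145,712.
Year 5: 4,843 × $18 = $87,174. Book value $58,538.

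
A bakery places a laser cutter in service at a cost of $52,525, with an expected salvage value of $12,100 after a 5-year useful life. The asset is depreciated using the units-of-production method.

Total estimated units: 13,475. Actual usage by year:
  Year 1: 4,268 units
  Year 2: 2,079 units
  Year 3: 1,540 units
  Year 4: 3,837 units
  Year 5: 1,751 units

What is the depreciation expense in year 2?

$6,237

Depreciable base = $52,525 − $12,100 = $40,425.
Rate = $40,425 / 13,475 units = $3 per unit.
Year 1: 4,268 × $3 = $12,804. Book value $39,721.
Year 2: 2,079 × $3 = $6,237. Book value $33,484.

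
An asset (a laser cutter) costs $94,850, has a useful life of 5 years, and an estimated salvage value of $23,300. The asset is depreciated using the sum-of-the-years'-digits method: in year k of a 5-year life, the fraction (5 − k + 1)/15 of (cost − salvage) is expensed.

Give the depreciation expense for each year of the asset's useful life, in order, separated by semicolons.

$23,850; $19,080; $14,310; $9,540; $4,770

Depreciable base = $94,850 − $23,300 = $71,550.
Sum of the years' digits = 5+4+3+2+1 = 15.
Year 1: $71,550 × 5/15 = $23,850. Book value $71,000.
Year 2: $71,550 × 4/15 = $19,080. Book value $51,920.
Year 3: $71,550 × 3/15 = $14,310. Book value $37,610.
Year 4: $71,550 × 2/15 = $9,540. Book value $28,070.
Year 5: $71,550 × 1/15 = $4,770. Book value $23,300.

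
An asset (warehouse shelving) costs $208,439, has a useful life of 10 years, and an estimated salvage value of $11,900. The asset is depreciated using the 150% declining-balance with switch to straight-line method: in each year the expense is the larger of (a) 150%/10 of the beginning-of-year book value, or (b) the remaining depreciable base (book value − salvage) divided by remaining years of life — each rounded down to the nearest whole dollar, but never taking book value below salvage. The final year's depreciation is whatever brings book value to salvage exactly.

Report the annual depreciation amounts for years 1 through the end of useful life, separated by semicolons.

$31,265; $26,576; $22,589; $19,201; $16,321; $16,117; $16,117; $16,117; $16,118; $16,118

Depreciable base = $208,439 − $11,900 = $196,539.
Year 1: DB = ⌊$208,439 × 150%/10⌋ = $31,265; SL = ⌊$196,539/10⌋ = $19,653 → take DB $31,265. Book value $177,174.
Year 2: DB = ⌊$177,174 × 150%/10⌋ = $26,576; SL = ⌊$165,274/9⌋ = $18,363 → take DB $26,576. Book value $150,598.
Year 3: DB = ⌊$150,598 × 150%/10⌋ = $22,589; SL = ⌊$138,698/8⌋ = $17,337 → take DB $22,589. Book value $128,009.
Year 4: DB = ⌊$128,009 × 150%/10⌋ = $19,201; SL = ⌊$116,109/7⌋ = $16,587 → take DB $19,201. Book value $108,808.
Year 5: DB = ⌊$108,808 × 150%/10⌋ = $16,321; SL = ⌊$96,908/6⌋ = $16,151 → take DB $16,321. Book value $92,487.
Year 6: DB = ⌊$92,487 × 150%/10⌋ = $13,873; SL = ⌊$80,587/5⌋ = $16,117 → take SL $16,117. Book value $76,370.
Year 7: DB = ⌊$76,370 × 150%/10⌋ = $11,455; SL = ⌊$64,470/4⌋ = $16,117 → take SL $16,117. Book value $60,253.
Year 8: DB = ⌊$60,253 × 150%/10⌋ = $9,037; SL = ⌊$48,353/3⌋ = $16,117 → take SL $16,117. Book value $44,136.
Year 9: DB = ⌊$44,136 × 150%/10⌋ = $6,620; SL = ⌊$32,236/2⌋ = $16,118 → take SL $16,118. Book value $28,018.
Year 10 (final): $28,018 − $11,900 = $16,118. Book value $11,900.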